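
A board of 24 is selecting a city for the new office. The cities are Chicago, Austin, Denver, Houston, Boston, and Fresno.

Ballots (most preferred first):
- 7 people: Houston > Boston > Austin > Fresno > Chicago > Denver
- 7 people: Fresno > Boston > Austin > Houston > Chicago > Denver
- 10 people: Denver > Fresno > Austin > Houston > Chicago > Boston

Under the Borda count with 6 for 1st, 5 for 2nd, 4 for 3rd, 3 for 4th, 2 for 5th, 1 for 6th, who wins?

Chicago: 7×2 + 7×2 + 10×2 = 48
Austin: 7×4 + 7×4 + 10×4 = 96
Denver: 7×1 + 7×1 + 10×6 = 74
Houston: 7×6 + 7×3 + 10×3 = 93
Boston: 7×5 + 7×5 + 10×1 = 80
Fresno: 7×3 + 7×6 + 10×5 = 113

Fresno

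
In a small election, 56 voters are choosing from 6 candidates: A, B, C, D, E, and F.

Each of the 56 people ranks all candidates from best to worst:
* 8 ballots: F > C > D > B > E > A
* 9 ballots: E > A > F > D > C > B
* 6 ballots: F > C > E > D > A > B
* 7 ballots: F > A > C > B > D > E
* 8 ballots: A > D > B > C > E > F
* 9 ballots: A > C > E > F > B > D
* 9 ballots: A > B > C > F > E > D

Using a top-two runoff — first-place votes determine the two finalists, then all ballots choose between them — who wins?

A

Round 1 first-place votes: A 26, B 0, C 0, D 0, E 9, F 21. A and F advance.
Runoff: A is ranked above F on 35 ballots, F above A on 21.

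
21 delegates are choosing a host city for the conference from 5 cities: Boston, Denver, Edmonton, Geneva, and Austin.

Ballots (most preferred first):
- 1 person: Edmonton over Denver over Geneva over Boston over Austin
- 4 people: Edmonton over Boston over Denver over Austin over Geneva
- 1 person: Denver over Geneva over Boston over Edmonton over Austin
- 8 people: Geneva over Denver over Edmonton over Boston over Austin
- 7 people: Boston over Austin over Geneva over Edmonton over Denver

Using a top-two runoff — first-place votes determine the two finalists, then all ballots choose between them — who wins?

Round 1 first-place votes: Boston 7, Denver 1, Edmonton 5, Geneva 8, Austin 0. Geneva and Boston advance.
Runoff: Geneva is ranked above Boston on 10 ballots, Boston above Geneva on 11.

Boston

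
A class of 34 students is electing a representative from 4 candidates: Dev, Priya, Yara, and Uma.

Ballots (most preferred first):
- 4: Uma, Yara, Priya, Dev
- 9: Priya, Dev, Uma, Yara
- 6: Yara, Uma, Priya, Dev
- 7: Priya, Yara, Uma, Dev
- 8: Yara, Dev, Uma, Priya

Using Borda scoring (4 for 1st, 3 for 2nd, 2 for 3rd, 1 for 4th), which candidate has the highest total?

Dev: 4×1 + 9×3 + 6×1 + 7×1 + 8×3 = 68
Priya: 4×2 + 9×4 + 6×2 + 7×4 + 8×1 = 92
Yara: 4×3 + 9×1 + 6×4 + 7×3 + 8×4 = 98
Uma: 4×4 + 9×2 + 6×3 + 7×2 + 8×2 = 82

Yara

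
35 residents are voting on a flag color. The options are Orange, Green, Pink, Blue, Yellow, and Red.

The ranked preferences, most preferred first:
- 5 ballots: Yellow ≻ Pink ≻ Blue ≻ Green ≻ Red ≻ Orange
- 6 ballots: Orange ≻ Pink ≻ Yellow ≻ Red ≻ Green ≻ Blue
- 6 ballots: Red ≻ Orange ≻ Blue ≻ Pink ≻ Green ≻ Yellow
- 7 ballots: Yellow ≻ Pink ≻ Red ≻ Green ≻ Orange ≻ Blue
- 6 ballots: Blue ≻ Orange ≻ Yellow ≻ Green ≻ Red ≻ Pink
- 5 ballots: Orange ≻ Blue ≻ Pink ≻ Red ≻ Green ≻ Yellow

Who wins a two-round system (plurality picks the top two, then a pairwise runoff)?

Orange

Round 1 first-place votes: Orange 11, Green 0, Pink 0, Blue 6, Yellow 12, Red 6. Yellow and Orange advance.
Runoff: Yellow is ranked above Orange on 12 ballots, Orange above Yellow on 23.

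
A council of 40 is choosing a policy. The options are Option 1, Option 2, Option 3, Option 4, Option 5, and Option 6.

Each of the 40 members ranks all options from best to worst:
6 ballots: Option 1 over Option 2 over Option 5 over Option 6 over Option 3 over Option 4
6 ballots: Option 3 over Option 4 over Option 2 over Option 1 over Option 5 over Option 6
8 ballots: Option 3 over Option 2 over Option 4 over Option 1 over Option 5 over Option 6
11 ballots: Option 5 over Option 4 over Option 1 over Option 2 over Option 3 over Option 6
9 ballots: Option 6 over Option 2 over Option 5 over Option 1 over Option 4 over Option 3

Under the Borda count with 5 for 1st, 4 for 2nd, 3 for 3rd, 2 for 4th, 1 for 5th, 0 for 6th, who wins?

Option 2

Option 1: 6×5 + 6×2 + 8×2 + 11×3 + 9×2 = 109
Option 2: 6×4 + 6×3 + 8×4 + 11×2 + 9×4 = 132
Option 3: 6×1 + 6×5 + 8×5 + 11×1 + 9×0 = 87
Option 4: 6×0 + 6×4 + 8×3 + 11×4 + 9×1 = 101
Option 5: 6×3 + 6×1 + 8×1 + 11×5 + 9×3 = 114
Option 6: 6×2 + 6×0 + 8×0 + 11×0 + 9×5 = 57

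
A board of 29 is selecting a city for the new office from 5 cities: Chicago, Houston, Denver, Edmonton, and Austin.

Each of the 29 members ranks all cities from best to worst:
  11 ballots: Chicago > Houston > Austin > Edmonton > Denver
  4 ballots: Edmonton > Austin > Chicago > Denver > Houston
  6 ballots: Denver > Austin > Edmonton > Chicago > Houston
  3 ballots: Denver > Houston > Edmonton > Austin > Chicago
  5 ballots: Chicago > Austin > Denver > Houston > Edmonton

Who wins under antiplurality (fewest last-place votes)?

Austin

Last-place votes: Chicago 3, Houston 10, Denver 11, Edmonton 5, Austin 0.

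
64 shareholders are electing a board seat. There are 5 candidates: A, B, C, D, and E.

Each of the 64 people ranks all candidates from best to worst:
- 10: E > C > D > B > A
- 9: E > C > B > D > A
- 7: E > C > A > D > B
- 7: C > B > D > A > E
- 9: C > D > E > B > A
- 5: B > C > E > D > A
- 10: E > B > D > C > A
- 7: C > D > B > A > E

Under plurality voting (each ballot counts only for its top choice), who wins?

First-place votes: A 0, B 5, C 23, D 0, E 36.

E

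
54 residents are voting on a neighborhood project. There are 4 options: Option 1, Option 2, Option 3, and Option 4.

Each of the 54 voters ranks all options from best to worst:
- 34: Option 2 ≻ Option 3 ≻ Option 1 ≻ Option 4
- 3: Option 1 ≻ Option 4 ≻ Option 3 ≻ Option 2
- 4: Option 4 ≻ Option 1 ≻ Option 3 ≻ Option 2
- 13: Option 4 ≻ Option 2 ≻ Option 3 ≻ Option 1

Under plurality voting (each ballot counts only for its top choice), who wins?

Option 2

First-place votes: Option 1 3, Option 2 34, Option 3 0, Option 4 17.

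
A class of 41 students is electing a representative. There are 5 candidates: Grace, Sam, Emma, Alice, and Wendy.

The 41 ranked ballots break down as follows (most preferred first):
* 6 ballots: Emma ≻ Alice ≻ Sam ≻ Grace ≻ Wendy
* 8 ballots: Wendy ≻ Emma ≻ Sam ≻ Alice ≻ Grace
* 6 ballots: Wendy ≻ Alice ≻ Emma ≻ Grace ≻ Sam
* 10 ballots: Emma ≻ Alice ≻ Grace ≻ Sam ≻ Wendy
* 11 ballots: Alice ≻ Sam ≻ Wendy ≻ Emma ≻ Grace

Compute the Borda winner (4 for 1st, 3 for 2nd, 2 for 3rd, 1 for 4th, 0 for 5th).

Grace: 6×1 + 8×0 + 6×1 + 10×2 + 11×0 = 32
Sam: 6×2 + 8×2 + 6×0 + 10×1 + 11×3 = 71
Emma: 6×4 + 8×3 + 6×2 + 10×4 + 11×1 = 111
Alice: 6×3 + 8×1 + 6×3 + 10×3 + 11×4 = 118
Wendy: 6×0 + 8×4 + 6×4 + 10×0 + 11×2 = 78

Alice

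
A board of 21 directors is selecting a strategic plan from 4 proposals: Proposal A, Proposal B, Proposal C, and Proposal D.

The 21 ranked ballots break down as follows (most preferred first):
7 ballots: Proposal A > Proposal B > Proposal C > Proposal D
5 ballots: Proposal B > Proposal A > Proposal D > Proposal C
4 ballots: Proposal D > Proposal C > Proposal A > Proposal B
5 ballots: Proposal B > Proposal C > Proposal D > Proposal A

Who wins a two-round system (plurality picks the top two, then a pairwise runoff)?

Round 1 first-place votes: Proposal A 7, Proposal B 10, Proposal C 0, Proposal D 4. Proposal B and Proposal A advance.
Runoff: Proposal B is ranked above Proposal A on 10 ballots, Proposal A above Proposal B on 11.

Proposal A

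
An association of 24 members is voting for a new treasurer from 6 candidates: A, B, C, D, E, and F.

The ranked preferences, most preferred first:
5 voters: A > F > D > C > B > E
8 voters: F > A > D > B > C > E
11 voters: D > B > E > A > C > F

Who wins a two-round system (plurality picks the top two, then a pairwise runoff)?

F

Round 1 first-place votes: A 5, B 0, C 0, D 11, E 0, F 8. D and F advance.
Runoff: D is ranked above F on 11 ballots, F above D on 13.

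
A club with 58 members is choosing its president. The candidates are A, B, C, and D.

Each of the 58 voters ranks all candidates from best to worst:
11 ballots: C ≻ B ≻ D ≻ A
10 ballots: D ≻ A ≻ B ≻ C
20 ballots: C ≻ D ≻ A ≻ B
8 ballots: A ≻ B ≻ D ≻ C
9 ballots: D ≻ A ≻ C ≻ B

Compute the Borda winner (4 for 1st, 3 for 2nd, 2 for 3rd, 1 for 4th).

A: 11×1 + 10×3 + 20×2 + 8×4 + 9×3 = 140
B: 11×3 + 10×2 + 20×1 + 8×3 + 9×1 = 106
C: 11×4 + 10×1 + 20×4 + 8×1 + 9×2 = 160
D: 11×2 + 10×4 + 20×3 + 8×2 + 9×4 = 174

D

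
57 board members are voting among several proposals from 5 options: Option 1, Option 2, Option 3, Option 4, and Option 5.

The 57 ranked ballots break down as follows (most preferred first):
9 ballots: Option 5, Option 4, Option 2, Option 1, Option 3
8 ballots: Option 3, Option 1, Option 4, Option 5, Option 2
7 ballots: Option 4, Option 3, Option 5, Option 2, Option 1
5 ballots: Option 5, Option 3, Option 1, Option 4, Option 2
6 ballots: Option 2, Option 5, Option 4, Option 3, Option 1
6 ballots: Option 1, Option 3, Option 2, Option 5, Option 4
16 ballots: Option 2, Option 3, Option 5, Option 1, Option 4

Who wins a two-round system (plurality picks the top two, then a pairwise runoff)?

Option 5

Round 1 first-place votes: Option 1 6, Option 2 22, Option 3 8, Option 4 7, Option 5 14. Option 2 and Option 5 advance.
Runoff: Option 2 is ranked above Option 5 on 28 ballots, Option 5 above Option 2 on 29.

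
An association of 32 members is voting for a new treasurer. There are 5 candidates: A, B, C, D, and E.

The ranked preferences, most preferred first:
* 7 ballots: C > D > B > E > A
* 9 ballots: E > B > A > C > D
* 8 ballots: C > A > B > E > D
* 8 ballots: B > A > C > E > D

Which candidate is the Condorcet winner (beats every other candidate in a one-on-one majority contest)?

B vs A: 24–8
B vs C: 17–15
B vs D: 25–7
B vs E: 23–9
B beats every other candidate.

B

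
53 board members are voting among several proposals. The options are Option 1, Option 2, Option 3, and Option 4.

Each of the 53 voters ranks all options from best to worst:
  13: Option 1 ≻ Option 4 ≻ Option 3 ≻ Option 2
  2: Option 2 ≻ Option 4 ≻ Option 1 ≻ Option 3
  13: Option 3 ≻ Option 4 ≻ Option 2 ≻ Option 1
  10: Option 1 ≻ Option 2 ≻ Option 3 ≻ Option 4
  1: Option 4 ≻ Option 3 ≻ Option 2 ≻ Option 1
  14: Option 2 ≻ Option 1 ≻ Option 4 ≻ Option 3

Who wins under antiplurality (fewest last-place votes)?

Last-place votes: Option 1 14, Option 2 13, Option 3 16, Option 4 10.

Option 4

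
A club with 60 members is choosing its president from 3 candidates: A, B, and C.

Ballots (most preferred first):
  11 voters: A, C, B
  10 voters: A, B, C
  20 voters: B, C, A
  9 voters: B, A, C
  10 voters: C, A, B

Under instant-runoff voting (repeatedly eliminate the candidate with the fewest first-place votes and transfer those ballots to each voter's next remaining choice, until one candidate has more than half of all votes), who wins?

A

Round 1: A 21, B 29, C 10. C eliminated.
Round 2: A 31, B 29. A has a majority (≥31).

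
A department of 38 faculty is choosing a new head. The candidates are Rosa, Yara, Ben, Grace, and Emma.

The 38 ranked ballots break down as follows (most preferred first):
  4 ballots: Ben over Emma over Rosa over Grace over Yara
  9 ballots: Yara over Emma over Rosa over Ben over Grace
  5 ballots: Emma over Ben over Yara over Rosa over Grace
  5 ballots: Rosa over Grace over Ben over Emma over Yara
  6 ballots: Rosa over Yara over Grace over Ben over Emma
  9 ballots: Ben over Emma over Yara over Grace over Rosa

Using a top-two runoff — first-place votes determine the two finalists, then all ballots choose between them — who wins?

Round 1 first-place votes: Rosa 11, Yara 9, Ben 13, Grace 0, Emma 5. Ben and Rosa advance.
Runoff: Ben is ranked above Rosa on 18 ballots, Rosa above Ben on 20.

Rosa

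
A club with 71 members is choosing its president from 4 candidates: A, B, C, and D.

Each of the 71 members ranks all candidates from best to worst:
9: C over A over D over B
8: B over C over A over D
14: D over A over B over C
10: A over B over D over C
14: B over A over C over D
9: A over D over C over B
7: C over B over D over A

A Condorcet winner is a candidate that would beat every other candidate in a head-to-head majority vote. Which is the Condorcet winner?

A

A vs B: 42–29
A vs C: 47–24
A vs D: 50–21
A beats every other candidate.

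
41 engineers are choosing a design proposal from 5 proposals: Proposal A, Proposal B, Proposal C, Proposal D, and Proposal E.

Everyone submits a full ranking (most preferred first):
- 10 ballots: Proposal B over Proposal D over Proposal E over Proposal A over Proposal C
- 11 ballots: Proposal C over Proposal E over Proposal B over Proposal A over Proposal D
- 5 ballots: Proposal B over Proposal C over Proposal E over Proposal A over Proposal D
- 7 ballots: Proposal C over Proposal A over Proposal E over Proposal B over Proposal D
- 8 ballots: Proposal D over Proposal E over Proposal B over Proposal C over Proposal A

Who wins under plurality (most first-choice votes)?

First-place votes: Proposal A 0, Proposal B 15, Proposal C 18, Proposal D 8, Proposal E 0.

Proposal C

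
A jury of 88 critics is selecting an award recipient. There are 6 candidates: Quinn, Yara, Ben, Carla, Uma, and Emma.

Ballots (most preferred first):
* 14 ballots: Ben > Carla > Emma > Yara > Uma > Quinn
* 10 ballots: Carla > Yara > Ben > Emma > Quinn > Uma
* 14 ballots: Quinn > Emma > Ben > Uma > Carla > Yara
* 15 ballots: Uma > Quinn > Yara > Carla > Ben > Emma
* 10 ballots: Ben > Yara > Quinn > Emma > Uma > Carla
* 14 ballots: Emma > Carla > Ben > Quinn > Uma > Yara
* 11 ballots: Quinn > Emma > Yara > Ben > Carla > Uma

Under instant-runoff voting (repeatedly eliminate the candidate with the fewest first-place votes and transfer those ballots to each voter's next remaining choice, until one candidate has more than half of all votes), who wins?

Ben

Round 1: Quinn 25, Yara 0, Ben 24, Carla 10, Uma 15, Emma 14. Yara eliminated.
Round 2: Quinn 25, Ben 24, Carla 10, Uma 15, Emma 14. Carla eliminated.
Round 3: Quinn 25, Ben 34, Uma 15, Emma 14. Emma eliminated.
Round 4: Quinn 25, Ben 48, Uma 15. Ben has a majority (≥45).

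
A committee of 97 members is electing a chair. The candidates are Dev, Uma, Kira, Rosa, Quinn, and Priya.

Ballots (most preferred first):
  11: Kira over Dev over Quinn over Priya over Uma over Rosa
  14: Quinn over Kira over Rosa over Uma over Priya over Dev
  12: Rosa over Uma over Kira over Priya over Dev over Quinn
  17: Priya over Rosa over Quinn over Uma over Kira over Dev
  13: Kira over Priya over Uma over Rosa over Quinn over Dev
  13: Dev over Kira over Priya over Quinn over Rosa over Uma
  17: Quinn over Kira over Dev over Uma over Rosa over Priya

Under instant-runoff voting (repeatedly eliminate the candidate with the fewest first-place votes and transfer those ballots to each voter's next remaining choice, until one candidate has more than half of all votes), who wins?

Round 1: Dev 13, Uma 0, Kira 24, Rosa 12, Quinn 31, Priya 17. Uma eliminated.
Round 2: Dev 13, Kira 24, Rosa 12, Quinn 31, Priya 17. Rosa eliminated.
Round 3: Dev 13, Kira 36, Quinn 31, Priya 17. Dev eliminated.
Round 4: Kira 49, Quinn 31, Priya 17. Kira has a majority (≥49).

Kira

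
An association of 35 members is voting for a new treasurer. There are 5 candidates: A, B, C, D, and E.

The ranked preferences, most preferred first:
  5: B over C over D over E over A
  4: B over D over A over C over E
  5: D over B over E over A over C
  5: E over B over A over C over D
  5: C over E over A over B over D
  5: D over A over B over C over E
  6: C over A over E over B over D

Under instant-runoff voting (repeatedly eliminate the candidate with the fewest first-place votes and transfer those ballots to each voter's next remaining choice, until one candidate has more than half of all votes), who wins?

Round 1: A 0, B 9, C 11, D 10, E 5. A eliminated.
Round 2: B 9, C 11, D 10, E 5. E eliminated.
Round 3: B 14, C 11, D 10. D eliminated.
Round 4: B 24, C 11. B has a majority (≥18).

B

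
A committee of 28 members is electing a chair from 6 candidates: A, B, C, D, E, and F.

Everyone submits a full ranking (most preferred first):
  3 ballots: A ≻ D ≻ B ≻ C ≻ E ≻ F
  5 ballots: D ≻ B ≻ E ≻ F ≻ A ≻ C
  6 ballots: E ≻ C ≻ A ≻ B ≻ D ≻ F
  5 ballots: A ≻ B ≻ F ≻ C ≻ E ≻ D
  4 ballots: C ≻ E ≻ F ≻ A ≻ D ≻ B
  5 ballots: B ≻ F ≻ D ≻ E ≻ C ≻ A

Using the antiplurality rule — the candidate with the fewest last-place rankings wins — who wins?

E

Last-place votes: A 5, B 4, C 5, D 5, E 0, F 9.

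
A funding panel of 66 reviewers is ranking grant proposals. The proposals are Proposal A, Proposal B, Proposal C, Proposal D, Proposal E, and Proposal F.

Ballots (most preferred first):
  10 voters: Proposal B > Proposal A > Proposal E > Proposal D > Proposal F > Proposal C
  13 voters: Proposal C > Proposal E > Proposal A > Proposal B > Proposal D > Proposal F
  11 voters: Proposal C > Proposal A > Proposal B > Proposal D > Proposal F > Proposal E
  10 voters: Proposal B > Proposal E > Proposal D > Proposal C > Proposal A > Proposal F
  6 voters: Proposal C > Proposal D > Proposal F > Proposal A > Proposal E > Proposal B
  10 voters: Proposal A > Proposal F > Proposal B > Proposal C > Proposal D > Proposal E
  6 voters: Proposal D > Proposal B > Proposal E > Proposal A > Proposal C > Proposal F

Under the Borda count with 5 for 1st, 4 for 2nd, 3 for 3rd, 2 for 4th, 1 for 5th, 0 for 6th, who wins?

Proposal A: 10×4 + 13×3 + 11×4 + 10×1 + 6×2 + 10×5 + 6×2 = 207
Proposal B: 10×5 + 13×2 + 11×3 + 10×5 + 6×0 + 10×3 + 6×4 = 213
Proposal C: 10×0 + 13×5 + 11×5 + 10×2 + 6×5 + 10×2 + 6×1 = 196
Proposal D: 10×2 + 13×1 + 11×2 + 10×3 + 6×4 + 10×1 + 6×5 = 149
Proposal E: 10×3 + 13×4 + 11×0 + 10×4 + 6×1 + 10×0 + 6×3 = 146
Proposal F: 10×1 + 13×0 + 11×1 + 10×0 + 6×3 + 10×4 + 6×0 = 79

Proposal B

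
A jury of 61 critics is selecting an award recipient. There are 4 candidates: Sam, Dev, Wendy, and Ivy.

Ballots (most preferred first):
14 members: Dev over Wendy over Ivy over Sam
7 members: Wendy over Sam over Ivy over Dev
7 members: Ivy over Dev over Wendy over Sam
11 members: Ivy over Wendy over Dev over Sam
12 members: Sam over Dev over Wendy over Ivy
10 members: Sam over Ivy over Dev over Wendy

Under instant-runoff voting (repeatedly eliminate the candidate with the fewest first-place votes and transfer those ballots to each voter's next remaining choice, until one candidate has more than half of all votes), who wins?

Ivy

Round 1: Sam 22, Dev 14, Wendy 7, Ivy 18. Wendy eliminated.
Round 2: Sam 29, Dev 14, Ivy 18. Dev eliminated.
Round 3: Sam 29, Ivy 32. Ivy has a majority (≥31).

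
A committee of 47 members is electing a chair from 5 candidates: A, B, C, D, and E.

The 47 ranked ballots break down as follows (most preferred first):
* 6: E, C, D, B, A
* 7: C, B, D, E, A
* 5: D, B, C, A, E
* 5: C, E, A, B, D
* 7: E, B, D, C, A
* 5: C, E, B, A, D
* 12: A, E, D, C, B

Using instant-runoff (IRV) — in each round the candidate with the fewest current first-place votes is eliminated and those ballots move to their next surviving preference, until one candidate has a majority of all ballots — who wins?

E

Round 1: A 12, B 0, C 17, D 5, E 13. B eliminated.
Round 2: A 12, C 17, D 5, E 13. D eliminated.
Round 3: A 12, C 22, E 13. A eliminated.
Round 4: C 22, E 25. E has a majority (≥24).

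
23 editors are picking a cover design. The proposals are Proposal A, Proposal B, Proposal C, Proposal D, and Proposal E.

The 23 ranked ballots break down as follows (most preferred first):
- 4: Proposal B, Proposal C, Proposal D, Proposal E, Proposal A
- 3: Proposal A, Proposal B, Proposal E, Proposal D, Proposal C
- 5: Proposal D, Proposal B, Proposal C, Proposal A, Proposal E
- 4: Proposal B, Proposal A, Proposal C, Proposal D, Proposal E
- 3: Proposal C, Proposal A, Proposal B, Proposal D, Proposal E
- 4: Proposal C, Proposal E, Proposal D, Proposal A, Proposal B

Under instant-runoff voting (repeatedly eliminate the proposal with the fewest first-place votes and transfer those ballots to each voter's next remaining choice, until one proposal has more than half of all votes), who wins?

Round 1: Proposal A 3, Proposal B 8, Proposal C 7, Proposal D 5, Proposal E 0. Proposal E eliminated.
Round 2: Proposal A 3, Proposal B 8, Proposal C 7, Proposal D 5. Proposal A eliminated.
Round 3: Proposal B 11, Proposal C 7, Proposal D 5. Proposal D eliminated.
Round 4: Proposal B 16, Proposal C 7. Proposal B has a majority (≥12).

Proposal B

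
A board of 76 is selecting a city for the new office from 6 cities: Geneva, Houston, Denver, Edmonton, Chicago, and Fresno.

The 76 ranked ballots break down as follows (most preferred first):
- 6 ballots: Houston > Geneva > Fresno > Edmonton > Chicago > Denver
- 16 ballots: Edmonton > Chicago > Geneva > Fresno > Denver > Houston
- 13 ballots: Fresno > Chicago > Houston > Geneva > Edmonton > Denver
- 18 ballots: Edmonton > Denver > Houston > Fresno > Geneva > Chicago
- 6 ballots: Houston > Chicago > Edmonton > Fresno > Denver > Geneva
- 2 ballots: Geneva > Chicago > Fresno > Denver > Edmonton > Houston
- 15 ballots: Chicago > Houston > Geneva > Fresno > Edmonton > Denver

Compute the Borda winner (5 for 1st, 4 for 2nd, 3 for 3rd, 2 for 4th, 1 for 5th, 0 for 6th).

Geneva: 6×4 + 16×3 + 13×2 + 18×1 + 6×0 + 2×5 + 15×3 = 171
Houston: 6×5 + 16×0 + 13×3 + 18×3 + 6×5 + 2×0 + 15×4 = 213
Denver: 6×0 + 16×1 + 13×0 + 18×4 + 6×1 + 2×2 + 15×0 = 98
Edmonton: 6×2 + 16×5 + 13×1 + 18×5 + 6×3 + 2×1 + 15×1 = 230
Chicago: 6×1 + 16×4 + 13×4 + 18×0 + 6×4 + 2×4 + 15×5 = 229
Fresno: 6×3 + 16×2 + 13×5 + 18×2 + 6×2 + 2×3 + 15×2 = 199

Edmonton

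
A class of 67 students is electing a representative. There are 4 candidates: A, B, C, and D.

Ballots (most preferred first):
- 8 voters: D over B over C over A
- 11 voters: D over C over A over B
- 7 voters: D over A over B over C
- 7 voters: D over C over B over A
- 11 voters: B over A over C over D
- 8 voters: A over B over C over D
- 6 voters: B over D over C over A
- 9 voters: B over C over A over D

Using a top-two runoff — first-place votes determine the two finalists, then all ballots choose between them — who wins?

B

Round 1 first-place votes: A 8, B 26, C 0, D 33. D and B advance.
Runoff: D is ranked above B on 33 ballots, B above D on 34.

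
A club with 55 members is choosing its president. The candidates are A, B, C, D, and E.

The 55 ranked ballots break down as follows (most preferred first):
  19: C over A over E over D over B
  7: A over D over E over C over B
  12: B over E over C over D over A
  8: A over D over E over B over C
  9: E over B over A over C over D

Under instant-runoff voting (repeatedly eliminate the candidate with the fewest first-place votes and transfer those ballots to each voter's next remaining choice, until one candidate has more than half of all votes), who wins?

B

Round 1: A 15, B 12, C 19, D 0, E 9. D eliminated.
Round 2: A 15, B 12, C 19, E 9. E eliminated.
Round 3: A 15, B 21, C 19. A eliminated.
Round 4: B 29, C 26. B has a majority (≥28).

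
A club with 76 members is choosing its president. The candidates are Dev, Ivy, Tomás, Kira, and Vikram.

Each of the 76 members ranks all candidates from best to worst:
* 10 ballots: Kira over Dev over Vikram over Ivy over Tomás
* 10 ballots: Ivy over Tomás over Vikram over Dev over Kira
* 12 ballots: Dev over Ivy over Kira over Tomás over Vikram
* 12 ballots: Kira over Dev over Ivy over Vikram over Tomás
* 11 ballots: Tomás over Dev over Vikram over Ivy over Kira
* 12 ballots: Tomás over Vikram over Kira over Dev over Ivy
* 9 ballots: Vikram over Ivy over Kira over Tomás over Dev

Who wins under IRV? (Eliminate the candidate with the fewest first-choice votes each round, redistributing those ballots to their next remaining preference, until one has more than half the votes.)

Round 1: Dev 12, Ivy 10, Tomás 23, Kira 22, Vikram 9. Vikram eliminated.
Round 2: Dev 12, Ivy 19, Tomás 23, Kira 22. Dev eliminated.
Round 3: Ivy 31, Tomás 23, Kira 22. Kira eliminated.
Round 4: Ivy 53, Tomás 23. Ivy has a majority (≥39).

Ivy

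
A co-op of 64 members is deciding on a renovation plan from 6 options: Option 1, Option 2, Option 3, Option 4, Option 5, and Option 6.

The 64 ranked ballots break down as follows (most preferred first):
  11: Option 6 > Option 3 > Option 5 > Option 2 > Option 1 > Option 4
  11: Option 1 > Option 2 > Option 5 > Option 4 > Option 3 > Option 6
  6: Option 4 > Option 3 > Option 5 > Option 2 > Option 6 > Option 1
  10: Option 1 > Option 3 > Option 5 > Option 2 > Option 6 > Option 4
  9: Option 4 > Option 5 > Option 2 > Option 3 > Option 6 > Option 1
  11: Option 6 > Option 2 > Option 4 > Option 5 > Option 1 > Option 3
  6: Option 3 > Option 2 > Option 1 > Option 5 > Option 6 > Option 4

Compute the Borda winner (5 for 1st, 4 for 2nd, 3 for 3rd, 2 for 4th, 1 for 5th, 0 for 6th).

Option 1: 11×1 + 11×5 + 6×0 + 10×5 + 9×0 + 11×1 + 6×3 = 145
Option 2: 11×2 + 11×4 + 6×2 + 10×2 + 9×3 + 11×4 + 6×4 = 193
Option 3: 11×4 + 11×1 + 6×4 + 10×4 + 9×2 + 11×0 + 6×5 = 167
Option 4: 11×0 + 11×2 + 6×5 + 10×0 + 9×5 + 11×3 + 6×0 = 130
Option 5: 11×3 + 11×3 + 6×3 + 10×3 + 9×4 + 11×2 + 6×2 = 184
Option 6: 11×5 + 11×0 + 6×1 + 10×1 + 9×1 + 11×5 + 6×1 = 141

Option 2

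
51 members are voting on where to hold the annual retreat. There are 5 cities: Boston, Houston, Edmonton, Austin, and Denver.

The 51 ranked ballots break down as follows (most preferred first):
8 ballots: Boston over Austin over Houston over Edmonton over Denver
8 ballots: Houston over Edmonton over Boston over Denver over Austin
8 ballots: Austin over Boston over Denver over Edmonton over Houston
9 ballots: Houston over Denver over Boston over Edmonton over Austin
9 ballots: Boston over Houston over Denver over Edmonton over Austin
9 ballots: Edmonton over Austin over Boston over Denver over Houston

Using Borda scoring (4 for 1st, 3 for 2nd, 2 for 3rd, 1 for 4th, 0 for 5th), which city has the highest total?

Boston: 8×4 + 8×2 + 8×3 + 9×2 + 9×4 + 9×2 = 144
Houston: 8×2 + 8×4 + 8×0 + 9×4 + 9×3 + 9×0 = 111
Edmonton: 8×1 + 8×3 + 8×1 + 9×1 + 9×1 + 9×4 = 94
Austin: 8×3 + 8×0 + 8×4 + 9×0 + 9×0 + 9×3 = 83
Denver: 8×0 + 8×1 + 8×2 + 9×3 + 9×2 + 9×1 = 78

Boston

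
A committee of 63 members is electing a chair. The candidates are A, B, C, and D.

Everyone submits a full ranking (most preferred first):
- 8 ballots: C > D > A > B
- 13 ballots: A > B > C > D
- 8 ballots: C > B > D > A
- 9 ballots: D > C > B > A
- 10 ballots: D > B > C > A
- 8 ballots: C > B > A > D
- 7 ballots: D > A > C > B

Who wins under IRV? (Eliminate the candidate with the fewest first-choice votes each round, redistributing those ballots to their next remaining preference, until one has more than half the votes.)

C

Round 1: A 13, B 0, C 24, D 26. B eliminated.
Round 2: A 13, C 24, D 26. A eliminated.
Round 3: C 37, D 26. C has a majority (≥32).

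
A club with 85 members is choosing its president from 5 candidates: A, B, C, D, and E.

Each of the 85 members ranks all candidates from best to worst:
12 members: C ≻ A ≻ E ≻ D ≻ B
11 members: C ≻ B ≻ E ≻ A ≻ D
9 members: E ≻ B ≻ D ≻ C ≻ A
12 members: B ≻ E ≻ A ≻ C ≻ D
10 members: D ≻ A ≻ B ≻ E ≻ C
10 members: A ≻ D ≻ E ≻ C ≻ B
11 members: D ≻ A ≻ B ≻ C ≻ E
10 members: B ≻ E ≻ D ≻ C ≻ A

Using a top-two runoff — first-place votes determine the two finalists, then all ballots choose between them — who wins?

Round 1 first-place votes: A 10, B 22, C 23, D 21, E 9. C and B advance.
Runoff: C is ranked above B on 33 ballots, B above C on 52.

B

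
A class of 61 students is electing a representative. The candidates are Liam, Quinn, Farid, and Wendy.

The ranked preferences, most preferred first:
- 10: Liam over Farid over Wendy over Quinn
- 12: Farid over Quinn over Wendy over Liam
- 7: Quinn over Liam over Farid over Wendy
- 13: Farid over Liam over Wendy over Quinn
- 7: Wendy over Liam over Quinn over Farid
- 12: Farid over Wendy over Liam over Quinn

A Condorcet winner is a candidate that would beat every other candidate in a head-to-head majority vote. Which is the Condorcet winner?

Farid vs Liam: 37–24
Farid vs Quinn: 47–14
Farid vs Wendy: 54–7
Farid beats every other candidate.

Farid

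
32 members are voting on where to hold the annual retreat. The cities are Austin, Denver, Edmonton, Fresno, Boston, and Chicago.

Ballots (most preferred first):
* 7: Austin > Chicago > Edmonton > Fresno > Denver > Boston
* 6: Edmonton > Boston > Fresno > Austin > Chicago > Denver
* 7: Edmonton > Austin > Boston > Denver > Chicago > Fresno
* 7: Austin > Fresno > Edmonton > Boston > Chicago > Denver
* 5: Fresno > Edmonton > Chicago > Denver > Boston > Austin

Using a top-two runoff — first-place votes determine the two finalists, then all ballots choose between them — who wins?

Round 1 first-place votes: Austin 14, Denver 0, Edmonton 13, Fresno 5, Boston 0, Chicago 0. Austin and Edmonton advance.
Runoff: Austin is ranked above Edmonton on 14 ballots, Edmonton above Austin on 18.

Edmonton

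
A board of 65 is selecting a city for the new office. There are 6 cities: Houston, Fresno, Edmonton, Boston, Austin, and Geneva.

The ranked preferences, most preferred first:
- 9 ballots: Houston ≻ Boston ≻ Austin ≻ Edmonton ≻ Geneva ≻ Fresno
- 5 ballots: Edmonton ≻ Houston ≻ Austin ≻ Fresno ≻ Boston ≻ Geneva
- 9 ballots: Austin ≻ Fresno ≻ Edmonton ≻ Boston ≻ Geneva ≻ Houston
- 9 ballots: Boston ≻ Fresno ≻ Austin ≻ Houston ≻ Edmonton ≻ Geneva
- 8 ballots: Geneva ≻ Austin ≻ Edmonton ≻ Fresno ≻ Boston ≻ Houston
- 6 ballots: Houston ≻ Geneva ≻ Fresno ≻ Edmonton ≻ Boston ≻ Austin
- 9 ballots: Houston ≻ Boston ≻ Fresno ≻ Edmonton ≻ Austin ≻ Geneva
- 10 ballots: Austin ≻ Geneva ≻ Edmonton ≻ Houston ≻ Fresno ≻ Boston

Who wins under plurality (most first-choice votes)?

Houston

First-place votes: Houston 24, Fresno 0, Edmonton 5, Boston 9, Austin 19, Geneva 8.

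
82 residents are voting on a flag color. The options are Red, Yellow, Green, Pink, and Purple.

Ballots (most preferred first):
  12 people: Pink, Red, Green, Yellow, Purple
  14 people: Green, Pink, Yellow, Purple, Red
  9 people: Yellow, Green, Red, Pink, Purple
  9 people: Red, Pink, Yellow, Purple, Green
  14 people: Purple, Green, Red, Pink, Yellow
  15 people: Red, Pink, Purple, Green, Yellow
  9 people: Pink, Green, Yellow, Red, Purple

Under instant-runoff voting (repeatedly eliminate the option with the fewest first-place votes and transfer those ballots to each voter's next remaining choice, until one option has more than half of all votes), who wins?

Round 1: Red 24, Yellow 9, Green 14, Pink 21, Purple 14. Yellow eliminated.
Round 2: Red 24, Green 23, Pink 21, Purple 14. Purple eliminated.
Round 3: Red 24, Green 37, Pink 21. Pink eliminated.
Round 4: Red 36, Green 46. Green has a majority (≥42).

Green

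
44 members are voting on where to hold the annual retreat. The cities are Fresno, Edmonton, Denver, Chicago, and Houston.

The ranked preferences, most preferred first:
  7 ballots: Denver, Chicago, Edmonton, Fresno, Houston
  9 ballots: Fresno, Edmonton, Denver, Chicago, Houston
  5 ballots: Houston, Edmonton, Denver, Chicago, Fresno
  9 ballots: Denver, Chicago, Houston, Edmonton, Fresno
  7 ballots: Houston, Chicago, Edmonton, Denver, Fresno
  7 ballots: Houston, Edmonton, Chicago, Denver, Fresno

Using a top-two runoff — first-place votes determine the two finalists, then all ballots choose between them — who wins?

Denver

Round 1 first-place votes: Fresno 9, Edmonton 0, Denver 16, Chicago 0, Houston 19. Houston and Denver advance.
Runoff: Houston is ranked above Denver on 19 ballots, Denver above Houston on 25.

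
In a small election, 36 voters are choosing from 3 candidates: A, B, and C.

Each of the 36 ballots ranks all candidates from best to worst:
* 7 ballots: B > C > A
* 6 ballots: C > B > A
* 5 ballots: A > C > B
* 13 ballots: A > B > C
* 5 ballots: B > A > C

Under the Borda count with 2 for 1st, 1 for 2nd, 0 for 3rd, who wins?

A: 7×0 + 6×0 + 5×2 + 13×2 + 5×1 = 41
B: 7×2 + 6×1 + 5×0 + 13×1 + 5×2 = 43
C: 7×1 + 6×2 + 5×1 + 13×0 + 5×0 = 24

B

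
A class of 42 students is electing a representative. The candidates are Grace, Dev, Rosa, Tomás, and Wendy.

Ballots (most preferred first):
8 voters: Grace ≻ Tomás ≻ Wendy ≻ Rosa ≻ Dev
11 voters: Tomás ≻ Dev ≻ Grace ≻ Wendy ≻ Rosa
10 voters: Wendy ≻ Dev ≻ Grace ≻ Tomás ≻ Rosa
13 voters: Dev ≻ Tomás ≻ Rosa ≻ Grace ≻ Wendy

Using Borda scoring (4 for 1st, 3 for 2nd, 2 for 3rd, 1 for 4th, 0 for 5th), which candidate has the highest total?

Tomás

Grace: 8×4 + 11×2 + 10×2 + 13×1 = 87
Dev: 8×0 + 11×3 + 10×3 + 13×4 = 115
Rosa: 8×1 + 11×0 + 10×0 + 13×2 = 34
Tomás: 8×3 + 11×4 + 10×1 + 13×3 = 117
Wendy: 8×2 + 11×1 + 10×4 + 13×0 = 67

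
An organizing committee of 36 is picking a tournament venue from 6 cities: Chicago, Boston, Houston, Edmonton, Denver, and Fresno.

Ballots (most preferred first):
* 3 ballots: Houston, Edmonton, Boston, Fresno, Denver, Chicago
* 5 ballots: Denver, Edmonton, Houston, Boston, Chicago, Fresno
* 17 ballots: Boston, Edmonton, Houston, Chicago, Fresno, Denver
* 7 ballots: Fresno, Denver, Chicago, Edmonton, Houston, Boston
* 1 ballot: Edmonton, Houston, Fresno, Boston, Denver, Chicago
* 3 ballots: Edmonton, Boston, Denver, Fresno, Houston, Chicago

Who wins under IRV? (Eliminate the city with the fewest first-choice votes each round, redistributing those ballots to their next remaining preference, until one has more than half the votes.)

Round 1: Chicago 0, Boston 17, Houston 3, Edmonton 4, Denver 5, Fresno 7. Chicago eliminated.
Round 2: Boston 17, Houston 3, Edmonton 4, Denver 5, Fresno 7. Houston eliminated.
Round 3: Boston 17, Edmonton 7, Denver 5, Fresno 7. Denver eliminated.
Round 4: Boston 17, Edmonton 12, Fresno 7. Fresno eliminated.
Round 5: Boston 17, Edmonton 19. Edmonton has a majority (≥19).

Edmonton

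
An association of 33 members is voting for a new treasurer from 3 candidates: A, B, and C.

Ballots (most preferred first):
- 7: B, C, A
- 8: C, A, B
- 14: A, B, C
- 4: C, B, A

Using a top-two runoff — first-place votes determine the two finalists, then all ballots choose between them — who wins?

C

Round 1 first-place votes: A 14, B 7, C 12. A and C advance.
Runoff: A is ranked above C on 14 ballots, C above A on 19.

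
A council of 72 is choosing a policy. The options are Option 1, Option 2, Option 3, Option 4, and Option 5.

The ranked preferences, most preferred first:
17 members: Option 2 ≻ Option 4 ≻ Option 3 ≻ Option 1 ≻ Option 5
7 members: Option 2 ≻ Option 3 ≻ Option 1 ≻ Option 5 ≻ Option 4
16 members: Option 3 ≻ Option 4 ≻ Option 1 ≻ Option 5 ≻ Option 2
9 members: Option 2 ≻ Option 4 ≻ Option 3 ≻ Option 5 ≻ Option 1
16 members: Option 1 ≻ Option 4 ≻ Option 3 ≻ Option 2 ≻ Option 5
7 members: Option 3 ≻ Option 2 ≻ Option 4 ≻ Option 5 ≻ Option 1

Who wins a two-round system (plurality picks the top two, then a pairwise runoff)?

Option 3

Round 1 first-place votes: Option 1 16, Option 2 33, Option 3 23, Option 4 0, Option 5 0. Option 2 and Option 3 advance.
Runoff: Option 2 is ranked above Option 3 on 33 ballots, Option 3 above Option 2 on 39.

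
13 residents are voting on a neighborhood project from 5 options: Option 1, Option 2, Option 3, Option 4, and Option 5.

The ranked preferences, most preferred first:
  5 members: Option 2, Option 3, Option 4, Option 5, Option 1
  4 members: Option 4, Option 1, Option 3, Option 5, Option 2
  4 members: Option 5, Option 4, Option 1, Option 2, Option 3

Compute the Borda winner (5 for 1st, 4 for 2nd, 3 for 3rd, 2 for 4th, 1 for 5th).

Option 4

Option 1: 5×1 + 4×4 + 4×3 = 33
Option 2: 5×5 + 4×1 + 4×2 = 37
Option 3: 5×4 + 4×3 + 4×1 = 36
Option 4: 5×3 + 4×5 + 4×4 = 51
Option 5: 5×2 + 4×2 + 4×5 = 38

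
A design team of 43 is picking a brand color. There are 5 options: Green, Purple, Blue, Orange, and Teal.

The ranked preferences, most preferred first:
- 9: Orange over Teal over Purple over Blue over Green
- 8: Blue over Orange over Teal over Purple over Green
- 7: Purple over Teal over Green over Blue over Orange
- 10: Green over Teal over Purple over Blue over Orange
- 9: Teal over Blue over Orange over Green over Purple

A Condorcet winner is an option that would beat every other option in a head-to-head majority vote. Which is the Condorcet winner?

Teal vs Green: 33–10
Teal vs Purple: 36–7
Teal vs Blue: 35–8
Teal vs Orange: 26–17
Teal beats every other option.

Teal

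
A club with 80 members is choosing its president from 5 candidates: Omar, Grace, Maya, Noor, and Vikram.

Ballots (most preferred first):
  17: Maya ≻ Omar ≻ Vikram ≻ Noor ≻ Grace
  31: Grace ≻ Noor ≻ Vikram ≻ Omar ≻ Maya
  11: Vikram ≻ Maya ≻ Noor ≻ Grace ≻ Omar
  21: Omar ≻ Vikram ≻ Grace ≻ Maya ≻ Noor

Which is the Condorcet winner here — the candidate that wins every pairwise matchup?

Vikram

Vikram vs Omar: 42–38
Vikram vs Grace: 49–31
Vikram vs Maya: 63–17
Vikram vs Noor: 49–31
Vikram beats every other candidate.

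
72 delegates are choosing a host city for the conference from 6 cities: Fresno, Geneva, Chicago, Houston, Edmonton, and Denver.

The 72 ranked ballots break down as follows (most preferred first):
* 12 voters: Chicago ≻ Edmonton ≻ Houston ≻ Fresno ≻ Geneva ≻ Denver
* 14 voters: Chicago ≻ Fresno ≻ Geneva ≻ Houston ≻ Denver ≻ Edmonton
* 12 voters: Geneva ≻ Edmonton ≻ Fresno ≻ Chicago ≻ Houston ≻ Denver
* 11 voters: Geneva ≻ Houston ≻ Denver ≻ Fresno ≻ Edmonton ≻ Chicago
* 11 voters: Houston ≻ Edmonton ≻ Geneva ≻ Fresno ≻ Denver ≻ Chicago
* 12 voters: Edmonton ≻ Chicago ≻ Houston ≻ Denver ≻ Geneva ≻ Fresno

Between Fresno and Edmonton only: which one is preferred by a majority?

Fresno is ranked above Edmonton on 25 ballots; Edmonton above Fresno on 47.

Edmonton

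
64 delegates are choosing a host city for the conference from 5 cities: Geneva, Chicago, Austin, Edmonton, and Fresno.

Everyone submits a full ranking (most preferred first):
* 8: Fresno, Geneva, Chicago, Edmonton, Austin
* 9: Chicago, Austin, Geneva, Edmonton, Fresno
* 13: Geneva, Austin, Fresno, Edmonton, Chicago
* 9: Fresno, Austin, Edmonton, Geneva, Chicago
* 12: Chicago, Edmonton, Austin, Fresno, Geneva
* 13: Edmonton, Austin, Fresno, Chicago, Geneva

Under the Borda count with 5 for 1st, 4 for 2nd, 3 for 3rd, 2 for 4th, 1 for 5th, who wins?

Austin

Geneva: 8×4 + 9×3 + 13×5 + 9×2 + 12×1 + 13×1 = 167
Chicago: 8×3 + 9×5 + 13×1 + 9×1 + 12×5 + 13×2 = 177
Austin: 8×1 + 9×4 + 13×4 + 9×4 + 12×3 + 13×4 = 220
Edmonton: 8×2 + 9×2 + 13×2 + 9×3 + 12×4 + 13×5 = 200
Fresno: 8×5 + 9×1 + 13×3 + 9×5 + 12×2 + 13×3 = 196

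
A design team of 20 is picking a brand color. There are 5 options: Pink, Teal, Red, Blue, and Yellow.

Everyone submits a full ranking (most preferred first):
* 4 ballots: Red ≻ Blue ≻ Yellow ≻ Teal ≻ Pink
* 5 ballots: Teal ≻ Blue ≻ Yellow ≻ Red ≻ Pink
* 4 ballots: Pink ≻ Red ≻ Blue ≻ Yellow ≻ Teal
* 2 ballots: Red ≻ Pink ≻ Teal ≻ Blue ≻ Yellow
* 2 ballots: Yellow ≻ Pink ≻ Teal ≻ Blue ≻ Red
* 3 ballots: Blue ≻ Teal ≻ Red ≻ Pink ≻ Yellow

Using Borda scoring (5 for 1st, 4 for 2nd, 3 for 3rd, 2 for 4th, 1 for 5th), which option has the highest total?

Blue

Pink: 4×1 + 5×1 + 4×5 + 2×4 + 2×4 + 3×2 = 51
Teal: 4×2 + 5×5 + 4×1 + 2×3 + 2×3 + 3×4 = 61
Red: 4×5 + 5×2 + 4×4 + 2×5 + 2×1 + 3×3 = 67
Blue: 4×4 + 5×4 + 4×3 + 2×2 + 2×2 + 3×5 = 71
Yellow: 4×3 + 5×3 + 4×2 + 2×1 + 2×5 + 3×1 = 50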